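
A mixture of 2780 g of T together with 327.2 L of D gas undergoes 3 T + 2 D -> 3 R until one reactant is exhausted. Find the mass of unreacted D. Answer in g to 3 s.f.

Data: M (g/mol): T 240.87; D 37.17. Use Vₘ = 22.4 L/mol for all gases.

257 g

n(T) = 2780 / 240.87 = 11.54 mol
n(D) = 327.2 / 22.4 = 14.61 mol
n/ν → T: 3.847, D: 7.305; T is limiting.
D consumed = (2/3) × 11.54 = 7.693 mol
D remaining = 14.61 − 7.693 = 6.917 mol
mass = 6.917 × 37.17 = 257.1 g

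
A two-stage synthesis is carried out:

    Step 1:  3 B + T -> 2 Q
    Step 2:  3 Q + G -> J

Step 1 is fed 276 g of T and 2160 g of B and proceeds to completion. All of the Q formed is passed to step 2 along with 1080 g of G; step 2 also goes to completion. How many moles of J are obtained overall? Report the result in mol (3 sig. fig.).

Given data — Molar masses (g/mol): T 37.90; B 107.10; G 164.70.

Step 1:
n(T) = 276.0 / 37.90 = 7.282 mol
n(B) = 2160 / 107.10 = 20.17 mol
n/ν → T: 7.282, B: 6.723; B is limiting.
n(Q) produced = (2/3) × 20.17 = 13.45 mol
Step 2:
n(Q) available = 13.45 mol
n(G) = 1080 / 164.70 = 6.557 mol
n/ν → Q: 4.483, G: 6.557; Q is limiting.
n(J) = (1/3) × 13.45 = 4.483 mol

4.48 mol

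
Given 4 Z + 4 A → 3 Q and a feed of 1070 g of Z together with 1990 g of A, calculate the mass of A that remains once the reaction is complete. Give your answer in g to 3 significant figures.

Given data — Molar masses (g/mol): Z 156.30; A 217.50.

n(Z) = 1070 / 156.30 = 6.846 mol
n(A) = 1990 / 217.50 = 9.149 mol
n/ν → Z: 1.712, A: 2.287; Z is limiting.
A consumed = (4/4) × 6.846 = 6.846 mol
A remaining = 9.149 − 6.846 = 2.303 mol
mass = 2.303 × 217.50 = 500.9 g

501 g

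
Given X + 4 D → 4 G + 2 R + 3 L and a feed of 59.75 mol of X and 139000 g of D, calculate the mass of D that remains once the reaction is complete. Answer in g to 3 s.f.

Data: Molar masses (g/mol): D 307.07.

65600 g

n(X) = 59.75 mol
n(D) = 139000 / 307.07 = 452.7 mol
n/ν for X = 59.75/1 = 59.75
n/ν for D = 452.7/4 = 113.2
Smallest n/ν is X → limiting reagent.
D consumed = (4/1) × 59.75 = 239.0 mol
D remaining = 452.7 − 239.0 = 213.7 mol
mass = 213.7 × 307.07 = 65620 g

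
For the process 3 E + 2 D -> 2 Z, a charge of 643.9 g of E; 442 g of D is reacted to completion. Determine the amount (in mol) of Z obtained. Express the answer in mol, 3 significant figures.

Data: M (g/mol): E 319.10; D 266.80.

n(E) = 643.9 / 319.10 = 2.018 mol
n(D) = 442.0 / 266.80 = 1.657 mol
n/ν → E: 0.6727, D: 0.8285; E is limiting.
n(Z) = (2/3) × 2.018 = 1.345 mol

1.35 mol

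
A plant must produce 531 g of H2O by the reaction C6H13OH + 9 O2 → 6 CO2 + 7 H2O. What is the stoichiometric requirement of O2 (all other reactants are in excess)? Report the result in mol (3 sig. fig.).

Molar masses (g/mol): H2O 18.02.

37.9 mol

n(H2O) = 531 / 18.02 = 29.47 mol
n(O2) = (9/7) × 29.47 = 37.89 mol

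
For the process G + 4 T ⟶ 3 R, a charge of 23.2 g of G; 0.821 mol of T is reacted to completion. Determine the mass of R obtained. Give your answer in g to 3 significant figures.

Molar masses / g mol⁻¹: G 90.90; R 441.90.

n(G) = 23.20 / 90.90 = 0.2552 mol
n(T) = 0.8210 mol
n/ν for G = 0.2552/1 = 0.2552
n/ν for T = 0.8210/4 = 0.2053
Smallest n/ν is T → limiting reagent.
n(R) = (3/4) × 0.8210 = 0.6158 mol
mass = 0.6158 × 441.90 = 272.1 g

272 g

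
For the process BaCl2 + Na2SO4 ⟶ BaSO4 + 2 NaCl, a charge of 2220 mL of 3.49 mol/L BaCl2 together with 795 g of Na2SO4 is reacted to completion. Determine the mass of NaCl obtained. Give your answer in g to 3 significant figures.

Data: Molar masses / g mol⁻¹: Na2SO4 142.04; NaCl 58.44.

n(BaCl2) = 3.49 × 2220/1000 = 7.748 mol
n(Na2SO4) = 795.0 / 142.04 = 5.597 mol
n/ν → BaCl2: 7.748, Na2SO4: 5.597; Na2SO4 is limiting.
n(NaCl) = (2/1) × 5.597 = 11.19 mol
mass = 11.19 × 58.44 = 653.9 g

654 g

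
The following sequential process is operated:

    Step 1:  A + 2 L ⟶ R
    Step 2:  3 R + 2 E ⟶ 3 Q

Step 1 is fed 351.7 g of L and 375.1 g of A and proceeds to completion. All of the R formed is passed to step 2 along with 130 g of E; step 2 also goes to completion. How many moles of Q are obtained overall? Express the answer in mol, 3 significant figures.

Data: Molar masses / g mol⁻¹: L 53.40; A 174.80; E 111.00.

Step 1:
n(L) = 351.7 / 53.40 = 6.586 mol
n(A) = 375.1 / 174.80 = 2.146 mol
n/ν for L = 6.586/2 = 3.293
n/ν for A = 2.146/1 = 2.146
Smallest n/ν is A → limiting reagent.
n(R) produced = (1/1) × 2.146 = 2.146 mol
Step 2:
n(R) available = 2.146 mol
n(E) = 130.0 / 111.00 = 1.171 mol
n/ν for R = 2.146/3 = 0.7153
n/ν for E = 1.171/2 = 0.5855
Smallest n/ν is E → limiting reagent.
n(Q) = (3/2) × 1.171 = 1.757 mol

1.76 mol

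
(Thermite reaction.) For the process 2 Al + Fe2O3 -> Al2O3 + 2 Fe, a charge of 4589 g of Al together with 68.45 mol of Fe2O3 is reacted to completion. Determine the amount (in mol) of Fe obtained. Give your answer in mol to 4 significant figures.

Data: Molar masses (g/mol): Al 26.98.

n(Al) = 4589 / 26.98 = 170.1 mol
n(Fe2O3) = 68.45 mol
n/ν for Al = 170.1/2 = 85.05
n/ν for Fe2O3 = 68.45/1 = 68.45
Smallest n/ν is Fe2O3 → limiting reagent.
n(Fe) = (2/1) × 68.45 = 136.9 mol

136.9 mol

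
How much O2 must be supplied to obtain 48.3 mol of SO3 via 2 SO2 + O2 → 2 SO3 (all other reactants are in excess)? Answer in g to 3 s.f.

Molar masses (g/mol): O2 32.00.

773 g

n(SO3) = 48.30 mol
n(O2) = (1/2) × 48.30 = 24.15 mol
mass = 24.15 × 32.00 = 772.8 g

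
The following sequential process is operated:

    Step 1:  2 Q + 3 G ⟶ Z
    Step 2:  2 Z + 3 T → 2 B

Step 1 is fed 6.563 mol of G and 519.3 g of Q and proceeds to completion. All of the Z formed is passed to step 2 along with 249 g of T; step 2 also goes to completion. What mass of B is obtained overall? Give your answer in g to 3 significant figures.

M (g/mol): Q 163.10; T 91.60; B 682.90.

1090 g

Step 1:
n(G) = 6.563 mol
n(Q) = 519.3 / 163.10 = 3.184 mol
n/ν → G: 2.188, Q: 1.592; Q is limiting.
n(Z) produced = (1/2) × 3.184 = 1.592 mol
Step 2:
n(Z) available = 1.592 mol
n(T) = 249.0 / 91.60 = 2.718 mol
n/ν → Z: 0.7960, T: 0.9060; Z is limiting.
n(B) = (2/2) × 1.592 = 1.592 mol
mass = 1.592 × 682.90 = 1087 g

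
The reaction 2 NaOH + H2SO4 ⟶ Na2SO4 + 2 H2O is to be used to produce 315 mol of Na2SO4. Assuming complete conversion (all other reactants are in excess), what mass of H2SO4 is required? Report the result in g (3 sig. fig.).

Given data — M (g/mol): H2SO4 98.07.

30900 g

n(Na2SO4) = 315.0 mol
n(H2SO4) = (1/1) × 315.0 = 315.0 mol
mass = 315.0 × 98.07 = 30890 g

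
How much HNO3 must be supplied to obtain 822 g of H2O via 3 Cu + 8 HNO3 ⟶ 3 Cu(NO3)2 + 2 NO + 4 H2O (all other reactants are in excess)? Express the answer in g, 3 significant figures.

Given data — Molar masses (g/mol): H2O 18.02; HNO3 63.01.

5750 g

n(H2O) = 822 / 18.02 = 45.62 mol
n(HNO3) = (8/4) × 45.62 = 91.24 mol
mass = 91.24 × 63.01 = 5749 g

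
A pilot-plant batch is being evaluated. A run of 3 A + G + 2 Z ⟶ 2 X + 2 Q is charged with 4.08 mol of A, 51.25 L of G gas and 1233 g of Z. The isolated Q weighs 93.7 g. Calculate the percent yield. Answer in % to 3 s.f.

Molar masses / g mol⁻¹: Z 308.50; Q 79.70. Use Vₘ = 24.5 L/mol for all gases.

43.2 %

n(A) = 4.080 mol
n(G) = 51.25 / 24.5 = 2.092 mol
n(Z) = 1233 / 308.50 = 3.997 mol
n/ν for A = 4.080/3 = 1.360
n/ν for G = 2.092/1 = 2.092
n/ν for Z = 3.997/2 = 1.999
Smallest n/ν is A → limiting reagent.
theoretical n(Q) = (2/3) × 4.080 = 2.720 mol → 216.8 g
% yield = 93.7 / 216.8 × 100 = 43.22 %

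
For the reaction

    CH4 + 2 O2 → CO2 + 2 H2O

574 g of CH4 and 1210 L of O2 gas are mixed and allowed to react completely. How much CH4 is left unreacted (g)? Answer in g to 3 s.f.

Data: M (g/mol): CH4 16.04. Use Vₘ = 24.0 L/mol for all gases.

170 g

n(CH4) = 574.0 / 16.04 = 35.79 mol
n(O2) = 1210 / 24.0 = 50.42 mol
n/ν for CH4 = 35.79/1 = 35.79
n/ν for O2 = 50.42/2 = 25.21
Smallest n/ν is O2 → limiting reagent.
CH4 consumed = (1/2) × 50.42 = 25.21 mol
CH4 remaining = 35.79 − 25.21 = 10.58 mol
mass = 10.58 × 16.04 = 169.7 g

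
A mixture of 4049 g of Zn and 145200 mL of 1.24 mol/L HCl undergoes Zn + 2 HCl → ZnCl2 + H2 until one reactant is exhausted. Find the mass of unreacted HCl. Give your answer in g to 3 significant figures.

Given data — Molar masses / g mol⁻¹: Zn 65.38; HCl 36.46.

n(Zn) = 4049 / 65.38 = 61.93 mol
n(HCl) = 1.24 × 145200/1000 = 180.0 mol
n/ν for Zn = 61.93/1 = 61.93
n/ν for HCl = 180.0/2 = 90.00
Smallest n/ν is Zn → limiting reagent.
HCl consumed = (2/1) × 61.93 = 123.9 mol
HCl remaining = 180.0 − 123.9 = 56.10 mol
mass = 56.10 × 36.46 = 2045 g

2050 g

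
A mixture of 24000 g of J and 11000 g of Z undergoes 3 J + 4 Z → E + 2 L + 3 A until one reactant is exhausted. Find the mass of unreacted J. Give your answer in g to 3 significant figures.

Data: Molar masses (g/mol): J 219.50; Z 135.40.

10600 g

n(J) = 24000 / 219.50 = 109.3 mol
n(Z) = 11000 / 135.40 = 81.24 mol
n/ν for J = 109.3/3 = 36.43
n/ν for Z = 81.24/4 = 20.31
Smallest n/ν is Z → limiting reagent.
J consumed = (3/4) × 81.24 = 60.93 mol
J remaining = 109.3 − 60.93 = 48.37 mol
mass = 48.37 × 219.50 = 10620 g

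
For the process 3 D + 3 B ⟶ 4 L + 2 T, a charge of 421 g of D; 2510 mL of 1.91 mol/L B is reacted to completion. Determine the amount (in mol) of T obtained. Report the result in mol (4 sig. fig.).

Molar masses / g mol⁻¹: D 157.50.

n(D) = 421.0 / 157.50 = 2.673 mol
n(B) = 1.91 × 2510/1000 = 4.794 mol
n/ν for D = 2.673/3 = 0.8910
n/ν for B = 4.794/3 = 1.598
Smallest n/ν is D → limiting reagent.
n(T) = (2/3) × 2.673 = 1.782 mol

1.782 mol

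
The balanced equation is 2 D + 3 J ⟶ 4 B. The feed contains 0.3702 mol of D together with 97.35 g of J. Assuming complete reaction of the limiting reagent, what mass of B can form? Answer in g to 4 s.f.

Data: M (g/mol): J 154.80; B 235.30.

174.2 g

n(D) = 0.3702 mol
n(J) = 97.35 / 154.80 = 0.6289 mol
n/ν for D = 0.3702/2 = 0.1851
n/ν for J = 0.6289/3 = 0.2096
Smallest n/ν is D → limiting reagent.
n(B) = (4/2) × 0.3702 = 0.7404 mol
mass = 0.7404 × 235.30 = 174.2 g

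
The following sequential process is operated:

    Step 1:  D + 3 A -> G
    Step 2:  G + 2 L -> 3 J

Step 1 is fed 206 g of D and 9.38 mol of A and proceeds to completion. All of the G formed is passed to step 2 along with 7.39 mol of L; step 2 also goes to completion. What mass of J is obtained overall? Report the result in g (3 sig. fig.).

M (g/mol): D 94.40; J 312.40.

Step 1:
n(D) = 206.0 / 94.40 = 2.182 mol
n(A) = 9.380 mol
n/ν → D: 2.182, A: 3.127; D is limiting.
n(G) produced = (1/1) × 2.182 = 2.182 mol
Step 2:
n(G) available = 2.182 mol
n(L) = 7.390 mol
n/ν → G: 2.182, L: 3.695; G is limiting.
n(J) = (3/1) × 2.182 = 6.546 mol
mass = 6.546 × 312.40 = 2045 g

2050 g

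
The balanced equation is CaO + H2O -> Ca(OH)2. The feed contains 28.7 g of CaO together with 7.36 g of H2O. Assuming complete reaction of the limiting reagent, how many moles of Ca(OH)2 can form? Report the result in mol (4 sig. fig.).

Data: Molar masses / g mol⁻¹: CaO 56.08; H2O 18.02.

n(CaO) = 28.70 / 56.08 = 0.5118 mol
n(H2O) = 7.360 / 18.02 = 0.4084 mol
n/ν for CaO = 0.5118/1 = 0.5118
n/ν for H2O = 0.4084/1 = 0.4084
Smallest n/ν is H2O → limiting reagent.
n(Ca(OH)2) = (1/1) × 0.4084 = 0.4084 mol

0.4084 mol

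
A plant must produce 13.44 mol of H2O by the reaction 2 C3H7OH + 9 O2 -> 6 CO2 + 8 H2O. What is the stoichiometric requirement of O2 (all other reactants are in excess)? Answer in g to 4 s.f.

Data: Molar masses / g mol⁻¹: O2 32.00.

483.8 g

n(H2O) = 13.44 mol
n(O2) = (9/8) × 13.44 = 15.12 mol
mass = 15.12 × 32.00 = 483.8 g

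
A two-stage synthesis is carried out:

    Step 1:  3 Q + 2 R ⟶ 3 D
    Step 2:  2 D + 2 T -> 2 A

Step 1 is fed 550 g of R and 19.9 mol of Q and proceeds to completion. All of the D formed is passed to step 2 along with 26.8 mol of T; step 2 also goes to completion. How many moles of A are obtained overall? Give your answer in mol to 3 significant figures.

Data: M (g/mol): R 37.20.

19.9 mol

Step 1:
n(R) = 550.0 / 37.20 = 14.78 mol
n(Q) = 19.90 mol
n/ν for R = 14.78/2 = 7.390
n/ν for Q = 19.90/3 = 6.633
Smallest n/ν is Q → limiting reagent.
n(D) produced = (3/3) × 19.90 = 19.90 mol
Step 2:
n(D) available = 19.90 mol
n(T) = 26.80 mol
n/ν for D = 19.90/2 = 9.950
n/ν for T = 26.80/2 = 13.40
Smallest n/ν is D → limiting reagent.
n(A) = (2/2) × 19.90 = 19.90 mol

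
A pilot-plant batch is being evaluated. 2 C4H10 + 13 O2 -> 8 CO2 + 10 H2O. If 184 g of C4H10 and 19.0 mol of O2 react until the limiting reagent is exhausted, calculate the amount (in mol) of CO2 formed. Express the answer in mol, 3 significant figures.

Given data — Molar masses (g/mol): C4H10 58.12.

n(C4H10) = 184.0 / 58.12 = 3.166 mol
n(O2) = 19.00 mol
n/ν → C4H10: 1.583, O2: 1.462; O2 is limiting.
n(CO2) = (8/13) × 19.00 = 11.69 mol

11.7 mol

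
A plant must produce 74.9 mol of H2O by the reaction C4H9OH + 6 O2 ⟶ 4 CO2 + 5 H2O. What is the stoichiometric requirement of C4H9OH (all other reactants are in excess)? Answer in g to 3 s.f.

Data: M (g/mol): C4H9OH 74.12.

n(H2O) = 74.90 mol
n(C4H9OH) = (1/5) × 74.90 = 14.98 mol
mass = 14.98 × 74.12 = 1110 g

1110 g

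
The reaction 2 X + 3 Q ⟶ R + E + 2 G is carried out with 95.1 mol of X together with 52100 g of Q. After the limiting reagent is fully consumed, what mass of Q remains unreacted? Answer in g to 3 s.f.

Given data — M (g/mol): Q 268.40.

13800 g

n(X) = 95.10 mol
n(Q) = 52100 / 268.40 = 194.1 mol
n/ν for X = 95.10/2 = 47.55
n/ν for Q = 194.1/3 = 64.70
Smallest n/ν is X → limiting reagent.
Q consumed = (3/2) × 95.10 = 142.7 mol
Q remaining = 194.1 − 142.7 = 51.40 mol
mass = 51.40 × 268.40 = 13800 g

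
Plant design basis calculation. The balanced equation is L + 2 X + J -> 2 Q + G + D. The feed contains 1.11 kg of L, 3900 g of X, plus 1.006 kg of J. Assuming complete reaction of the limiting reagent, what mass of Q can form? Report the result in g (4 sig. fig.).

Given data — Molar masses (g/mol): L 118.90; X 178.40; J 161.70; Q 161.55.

n(L) = 1.110×1000 / 118.90 = 9.336 mol
n(X) = 3900 / 178.40 = 21.86 mol
n(J) = 1.006×1000 / 161.70 = 6.221 mol
n/ν for L = 9.336/1 = 9.336
n/ν for X = 21.86/2 = 10.93
n/ν for J = 6.221/1 = 6.221
Smallest n/ν is J → limiting reagent.
n(Q) = (2/1) × 6.221 = 12.44 mol
mass = 12.44 × 161.55 = 2010 g

2010 g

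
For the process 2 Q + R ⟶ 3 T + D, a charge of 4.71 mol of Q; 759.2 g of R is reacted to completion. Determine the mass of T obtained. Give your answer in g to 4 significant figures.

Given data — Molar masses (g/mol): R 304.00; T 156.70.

n(Q) = 4.710 mol
n(R) = 759.2 / 304.00 = 2.497 mol
n/ν → Q: 2.355, R: 2.497; Q is limiting.
n(T) = (3/2) × 4.710 = 7.065 mol
mass = 7.065 × 156.70 = 1107 g

1107 g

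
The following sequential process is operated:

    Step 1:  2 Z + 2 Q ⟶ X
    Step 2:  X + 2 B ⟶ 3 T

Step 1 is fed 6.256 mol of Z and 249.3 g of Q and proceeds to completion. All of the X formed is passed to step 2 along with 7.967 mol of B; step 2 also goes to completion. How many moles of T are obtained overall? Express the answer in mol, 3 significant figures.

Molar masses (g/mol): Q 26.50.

9.38 mol

Step 1:
n(Z) = 6.256 mol
n(Q) = 249.3 / 26.50 = 9.408 mol
n/ν for Z = 6.256/2 = 3.128
n/ν for Q = 9.408/2 = 4.704
Smallest n/ν is Z → limiting reagent.
n(X) produced = (1/2) × 6.256 = 3.128 mol
Step 2:
n(X) available = 3.128 mol
n(B) = 7.967 mol
n/ν for X = 3.128/1 = 3.128
n/ν for B = 7.967/2 = 3.984
Smallest n/ν is X → limiting reagent.
n(T) = (3/1) × 3.128 = 9.384 mol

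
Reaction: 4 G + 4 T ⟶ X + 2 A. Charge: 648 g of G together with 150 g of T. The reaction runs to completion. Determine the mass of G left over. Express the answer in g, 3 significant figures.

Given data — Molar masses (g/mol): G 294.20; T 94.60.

182 g

n(G) = 648.0 / 294.20 = 2.203 mol
n(T) = 150.0 / 94.60 = 1.586 mol
n/ν → G: 0.5508, T: 0.3965; T is limiting.
G consumed = (4/4) × 1.586 = 1.586 mol
G remaining = 2.203 − 1.586 = 0.6170 mol
mass = 0.6170 × 294.20 = 181.5 g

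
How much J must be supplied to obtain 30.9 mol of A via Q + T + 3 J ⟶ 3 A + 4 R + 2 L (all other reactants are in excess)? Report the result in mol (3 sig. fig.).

n(A) = 30.90 mol
n(J) = (3/3) × 30.90 = 30.90 mol

30.9 mol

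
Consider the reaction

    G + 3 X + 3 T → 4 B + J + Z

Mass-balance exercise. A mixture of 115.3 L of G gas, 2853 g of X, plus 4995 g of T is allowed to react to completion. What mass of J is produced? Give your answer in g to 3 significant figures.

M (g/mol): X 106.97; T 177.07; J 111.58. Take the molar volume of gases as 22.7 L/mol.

567 g

n(G) = 115.3 / 22.7 = 5.079 mol
n(X) = 2853 / 106.97 = 26.67 mol
n(T) = 4995 / 177.07 = 28.21 mol
n/ν → G: 5.079, X: 8.890, T: 9.403; G is limiting.
n(J) = (1/1) × 5.079 = 5.079 mol
mass = 5.079 × 111.58 = 566.7 g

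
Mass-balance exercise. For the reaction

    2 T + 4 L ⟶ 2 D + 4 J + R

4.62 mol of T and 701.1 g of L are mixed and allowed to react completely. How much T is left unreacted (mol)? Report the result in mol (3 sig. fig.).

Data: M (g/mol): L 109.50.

n(T) = 4.620 mol
n(L) = 701.1 / 109.50 = 6.403 mol
n/ν → T: 2.310, L: 1.601; L is limiting.
T consumed = (2/4) × 6.403 = 3.202 mol
T remaining = 4.620 − 3.202 = 1.418 mol

1.42 mol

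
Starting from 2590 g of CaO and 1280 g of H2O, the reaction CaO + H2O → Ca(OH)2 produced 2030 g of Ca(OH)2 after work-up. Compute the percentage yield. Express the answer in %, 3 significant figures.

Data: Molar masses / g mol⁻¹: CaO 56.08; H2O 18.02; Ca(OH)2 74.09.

n(CaO) = 2590 / 56.08 = 46.18 mol
n(H2O) = 1280 / 18.02 = 71.03 mol
n/ν → CaO: 46.18, H2O: 71.03; CaO is limiting.
theoretical n(Ca(OH)2) = (1/1) × 46.18 = 46.18 mol → 3421 g
% yield = 2030 / 3421 × 100 = 59.34 %

59.3 %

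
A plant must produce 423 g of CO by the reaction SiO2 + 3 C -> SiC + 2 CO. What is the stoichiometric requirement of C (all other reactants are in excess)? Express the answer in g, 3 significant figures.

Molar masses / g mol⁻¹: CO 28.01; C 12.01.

272 g

n(CO) = 423 / 28.01 = 15.10 mol
n(C) = (3/2) × 15.10 = 22.65 mol
mass = 22.65 × 12.01 = 272.0 g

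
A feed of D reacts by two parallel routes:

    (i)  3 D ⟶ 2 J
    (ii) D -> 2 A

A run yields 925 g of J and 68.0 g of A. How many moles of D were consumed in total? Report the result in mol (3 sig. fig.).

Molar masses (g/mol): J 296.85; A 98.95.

5.02 mol

n(J) = 925 / 296.85 = 3.116 mol
n(A) = 68.0 / 98.95 = 0.6872 mol
n(D) via (i) = (3/2)×3.116 = 4.674 mol
n(D) via (ii) = (1/2)×0.6872 = 0.3436 mol
total n(D) = 4.674 + 0.3436 = 5.018 mol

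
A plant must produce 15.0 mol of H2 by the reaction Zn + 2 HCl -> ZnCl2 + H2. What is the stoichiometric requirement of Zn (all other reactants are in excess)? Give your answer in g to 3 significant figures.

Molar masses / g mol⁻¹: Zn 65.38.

981 g

n(H2) = 15.00 mol
n(Zn) = (1/1) × 15.00 = 15.00 mol
mass = 15.00 × 65.38 = 980.7 g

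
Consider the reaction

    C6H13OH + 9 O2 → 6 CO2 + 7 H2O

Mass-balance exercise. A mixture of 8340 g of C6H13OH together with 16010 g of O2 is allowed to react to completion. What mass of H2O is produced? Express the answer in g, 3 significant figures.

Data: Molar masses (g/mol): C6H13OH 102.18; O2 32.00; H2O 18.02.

n(C6H13OH) = 8340 / 102.18 = 81.62 mol
n(O2) = 16010 / 32.00 = 500.3 mol
n/ν for C6H13OH = 81.62/1 = 81.62
n/ν for O2 = 500.3/9 = 55.59
Smallest n/ν is O2 → limiting reagent.
n(H2O) = (7/9) × 500.3 = 389.1 mol
mass = 389.1 × 18.02 = 7012 g

7010 g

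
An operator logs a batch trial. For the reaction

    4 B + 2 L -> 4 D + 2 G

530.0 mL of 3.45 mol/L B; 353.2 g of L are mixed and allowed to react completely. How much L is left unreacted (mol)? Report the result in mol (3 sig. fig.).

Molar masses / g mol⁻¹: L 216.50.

0.717 mol

n(B) = 3.45 × 530.0/1000 = 1.829 mol
n(L) = 353.2 / 216.50 = 1.631 mol
n/ν → B: 0.4573, L: 0.8155; B is limiting.
L consumed = (2/4) × 1.829 = 0.9145 mol
L remaining = 1.631 − 0.9145 = 0.7165 mol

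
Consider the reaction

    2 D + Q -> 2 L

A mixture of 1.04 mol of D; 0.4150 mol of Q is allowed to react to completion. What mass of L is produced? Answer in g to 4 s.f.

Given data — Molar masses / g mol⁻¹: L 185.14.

n(D) = 1.040 mol
n(Q) = 0.4150 mol
n/ν for D = 1.040/2 = 0.5200
n/ν for Q = 0.4150/1 = 0.4150
Smallest n/ν is Q → limiting reagent.
n(L) = (2/1) × 0.4150 = 0.8300 mol
mass = 0.8300 × 185.14 = 153.7 g

153.7 g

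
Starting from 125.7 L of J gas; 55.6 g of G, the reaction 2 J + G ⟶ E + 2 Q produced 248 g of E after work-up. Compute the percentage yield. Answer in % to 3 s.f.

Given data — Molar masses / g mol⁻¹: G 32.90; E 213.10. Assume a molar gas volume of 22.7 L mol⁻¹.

n(J) = 125.7 / 22.7 = 5.537 mol
n(G) = 55.60 / 32.90 = 1.690 mol
n/ν → J: 2.769, G: 1.690; G is limiting.
theoretical n(E) = (1/1) × 1.690 = 1.690 mol → 360.1 g
% yield = 248 / 360.1 × 100 = 68.87 %

68.9 %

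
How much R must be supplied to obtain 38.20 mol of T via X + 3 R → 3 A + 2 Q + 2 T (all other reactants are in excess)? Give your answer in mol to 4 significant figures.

n(T) = 38.20 mol
n(R) = (3/2) × 38.20 = 57.30 mol

57.30 mol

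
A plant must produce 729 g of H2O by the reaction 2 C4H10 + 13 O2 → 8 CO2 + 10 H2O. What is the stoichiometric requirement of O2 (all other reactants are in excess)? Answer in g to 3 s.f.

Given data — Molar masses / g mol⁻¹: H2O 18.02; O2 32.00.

n(H2O) = 729 / 18.02 = 40.46 mol
n(O2) = (13/10) × 40.46 = 52.60 mol
mass = 52.60 × 32.00 = 1683 g

1680 g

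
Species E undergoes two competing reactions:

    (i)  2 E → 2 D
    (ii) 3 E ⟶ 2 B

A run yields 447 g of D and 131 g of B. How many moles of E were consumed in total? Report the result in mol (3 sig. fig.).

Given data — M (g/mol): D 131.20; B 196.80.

4.41 mol

n(D) = 447 / 131.20 = 3.407 mol
n(B) = 131 / 196.80 = 0.6657 mol
n(E) via (i) = (2/2)×3.407 = 3.407 mol
n(E) via (ii) = (3/2)×0.6657 = 0.9986 mol
total n(E) = 3.407 + 0.9986 = 4.406 mol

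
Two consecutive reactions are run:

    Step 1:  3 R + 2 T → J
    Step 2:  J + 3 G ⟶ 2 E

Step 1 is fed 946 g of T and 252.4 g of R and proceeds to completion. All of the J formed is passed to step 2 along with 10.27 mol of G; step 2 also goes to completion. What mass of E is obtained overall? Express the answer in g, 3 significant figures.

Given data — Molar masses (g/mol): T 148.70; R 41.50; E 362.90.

1470 g

Step 1:
n(T) = 946.0 / 148.70 = 6.362 mol
n(R) = 252.4 / 41.50 = 6.082 mol
n/ν → T: 3.181, R: 2.027; R is limiting.
n(J) produced = (1/3) × 6.082 = 2.027 mol
Step 2:
n(J) available = 2.027 mol
n(G) = 10.27 mol
n/ν → J: 2.027, G: 3.423; J is limiting.
n(E) = (2/1) × 2.027 = 4.054 mol
mass = 4.054 × 362.90 = 1471 g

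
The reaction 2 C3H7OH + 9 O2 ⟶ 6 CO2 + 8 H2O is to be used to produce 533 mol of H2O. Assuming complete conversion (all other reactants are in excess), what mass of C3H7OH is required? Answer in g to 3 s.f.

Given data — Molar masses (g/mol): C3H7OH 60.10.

8010 g

n(H2O) = 533.0 mol
n(C3H7OH) = (2/8) × 533.0 = 133.3 mol
mass = 133.3 × 60.10 = 8011 g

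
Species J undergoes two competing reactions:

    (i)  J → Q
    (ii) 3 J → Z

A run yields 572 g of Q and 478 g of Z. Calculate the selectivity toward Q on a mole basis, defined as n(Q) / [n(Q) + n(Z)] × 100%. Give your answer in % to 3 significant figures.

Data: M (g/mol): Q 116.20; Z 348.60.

n(Q) = 572 / 116.20 = 4.923 mol
n(Z) = 478 / 348.60 = 1.371 mol
selectivity = 4.923/(4.923+1.371) × 100 = 78.22 %

78.2 %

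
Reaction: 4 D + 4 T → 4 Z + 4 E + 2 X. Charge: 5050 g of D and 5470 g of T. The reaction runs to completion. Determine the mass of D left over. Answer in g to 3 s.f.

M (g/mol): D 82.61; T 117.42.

n(D) = 5050 / 82.61 = 61.13 mol
n(T) = 5470 / 117.42 = 46.58 mol
n/ν for D = 61.13/4 = 15.28
n/ν for T = 46.58/4 = 11.65
Smallest n/ν is T → limiting reagent.
D consumed = (4/4) × 46.58 = 46.58 mol
D remaining = 61.13 − 46.58 = 14.55 mol
mass = 14.55 × 82.61 = 1202 g

1200 g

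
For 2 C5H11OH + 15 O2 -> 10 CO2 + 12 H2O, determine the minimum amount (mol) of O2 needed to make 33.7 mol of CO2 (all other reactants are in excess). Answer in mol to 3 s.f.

n(CO2) = 33.70 mol
n(O2) = (15/10) × 33.70 = 50.55 mol

50.6 mol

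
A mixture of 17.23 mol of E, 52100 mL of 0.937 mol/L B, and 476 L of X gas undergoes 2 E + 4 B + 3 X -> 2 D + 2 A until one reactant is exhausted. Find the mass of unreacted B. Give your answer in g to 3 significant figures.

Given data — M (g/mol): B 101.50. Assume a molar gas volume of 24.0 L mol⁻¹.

2270 g

n(E) = 17.23 mol
n(B) = 0.937 × 52100/1000 = 48.82 mol
n(X) = 476.0 / 24.0 = 19.83 mol
n/ν for E = 17.23/2 = 8.615
n/ν for B = 48.82/4 = 12.21
n/ν for X = 19.83/3 = 6.610
Smallest n/ν is X → limiting reagent.
B consumed = (4/3) × 19.83 = 26.44 mol
B remaining = 48.82 − 26.44 = 22.38 mol
mass = 22.38 × 101.50 = 2272 g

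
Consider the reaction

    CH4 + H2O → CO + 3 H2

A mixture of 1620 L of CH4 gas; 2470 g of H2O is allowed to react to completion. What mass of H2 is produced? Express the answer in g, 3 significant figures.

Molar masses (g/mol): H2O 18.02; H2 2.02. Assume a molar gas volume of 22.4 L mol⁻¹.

438 g

n(CH4) = 1620 / 22.4 = 72.32 mol
n(H2O) = 2470 / 18.02 = 137.1 mol
n/ν for CH4 = 72.32/1 = 72.32
n/ν for H2O = 137.1/1 = 137.1
Smallest n/ν is CH4 → limiting reagent.
n(H2) = (3/1) × 72.32 = 217.0 mol
mass = 217.0 × 2.02 = 438.3 g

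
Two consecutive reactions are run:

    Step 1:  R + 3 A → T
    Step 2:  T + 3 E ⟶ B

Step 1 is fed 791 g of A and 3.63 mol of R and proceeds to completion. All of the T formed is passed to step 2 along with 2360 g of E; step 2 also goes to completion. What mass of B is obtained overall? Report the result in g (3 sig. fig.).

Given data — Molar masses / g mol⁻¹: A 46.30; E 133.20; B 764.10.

2770 g

Step 1:
n(A) = 791.0 / 46.30 = 17.08 mol
n(R) = 3.630 mol
n/ν for A = 17.08/3 = 5.693
n/ν for R = 3.630/1 = 3.630
Smallest n/ν is R → limiting reagent.
n(T) produced = (1/1) × 3.630 = 3.630 mol
Step 2:
n(T) available = 3.630 mol
n(E) = 2360 / 133.20 = 17.72 mol
n/ν for T = 3.630/1 = 3.630
n/ν for E = 17.72/3 = 5.907
Smallest n/ν is T → limiting reagent.
n(B) = (1/1) × 3.630 = 3.630 mol
mass = 3.630 × 764.10 = 2774 g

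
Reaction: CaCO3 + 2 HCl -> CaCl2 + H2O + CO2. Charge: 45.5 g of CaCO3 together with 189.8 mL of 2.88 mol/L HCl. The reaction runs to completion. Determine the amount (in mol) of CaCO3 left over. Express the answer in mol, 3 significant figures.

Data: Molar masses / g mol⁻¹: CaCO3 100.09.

n(CaCO3) = 45.50 / 100.09 = 0.4546 mol
n(HCl) = 2.88 × 189.8/1000 = 0.5466 mol
n/ν → CaCO3: 0.4546, HCl: 0.2733; HCl is limiting.
CaCO3 consumed = (1/2) × 0.5466 = 0.2733 mol
CaCO3 remaining = 0.4546 − 0.2733 = 0.1813 mol

0.181 mol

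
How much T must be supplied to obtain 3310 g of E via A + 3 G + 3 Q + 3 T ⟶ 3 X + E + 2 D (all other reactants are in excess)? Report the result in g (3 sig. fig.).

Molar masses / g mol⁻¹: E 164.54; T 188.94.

n(E) = 3310 / 164.54 = 20.12 mol
n(T) = (3/1) × 20.12 = 60.36 mol
mass = 60.36 × 188.94 = 11400 g

11400 g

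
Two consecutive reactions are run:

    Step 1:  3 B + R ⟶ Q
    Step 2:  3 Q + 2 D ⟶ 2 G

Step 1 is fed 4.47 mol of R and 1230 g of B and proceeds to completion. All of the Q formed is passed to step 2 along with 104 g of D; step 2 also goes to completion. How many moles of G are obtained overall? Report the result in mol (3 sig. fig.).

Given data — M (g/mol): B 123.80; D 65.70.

1.58 mol

Step 1:
n(R) = 4.470 mol
n(B) = 1230 / 123.80 = 9.935 mol
n/ν for R = 4.470/1 = 4.470
n/ν for B = 9.935/3 = 3.312
Smallest n/ν is B → limiting reagent.
n(Q) produced = (1/3) × 9.935 = 3.312 mol
Step 2:
n(Q) available = 3.312 mol
n(D) = 104.0 / 65.70 = 1.583 mol
n/ν for Q = 3.312/3 = 1.104
n/ν for D = 1.583/2 = 0.7915
Smallest n/ν is D → limiting reagent.
n(G) = (2/2) × 1.583 = 1.583 mol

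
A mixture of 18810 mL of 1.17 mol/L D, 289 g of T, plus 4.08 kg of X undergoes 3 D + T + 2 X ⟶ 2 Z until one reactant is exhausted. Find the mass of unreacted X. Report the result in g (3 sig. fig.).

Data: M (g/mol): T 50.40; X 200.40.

1780 g

n(D) = 1.17 × 18810/1000 = 22.01 mol
n(T) = 289.0 / 50.40 = 5.734 mol
n(X) = 4.080×1000 / 200.40 = 20.36 mol
n/ν for D = 22.01/3 = 7.337
n/ν for T = 5.734/1 = 5.734
n/ν for X = 20.36/2 = 10.18
Smallest n/ν is T → limiting reagent.
X consumed = (2/1) × 5.734 = 11.47 mol
X remaining = 20.36 − 11.47 = 8.890 mol
mass = 8.890 × 200.40 = 1782 g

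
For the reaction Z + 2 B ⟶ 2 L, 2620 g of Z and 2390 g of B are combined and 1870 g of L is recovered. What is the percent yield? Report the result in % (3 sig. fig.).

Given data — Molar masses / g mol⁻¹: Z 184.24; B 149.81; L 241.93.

48.5 %

n(Z) = 2620 / 184.24 = 14.22 mol
n(B) = 2390 / 149.81 = 15.95 mol
n/ν for Z = 14.22/1 = 14.22
n/ν for B = 15.95/2 = 7.975
Smallest n/ν is B → limiting reagent.
theoretical n(L) = (2/2) × 15.95 = 15.95 mol → 3859 g
% yield = 1870 / 3859 × 100 = 48.46 %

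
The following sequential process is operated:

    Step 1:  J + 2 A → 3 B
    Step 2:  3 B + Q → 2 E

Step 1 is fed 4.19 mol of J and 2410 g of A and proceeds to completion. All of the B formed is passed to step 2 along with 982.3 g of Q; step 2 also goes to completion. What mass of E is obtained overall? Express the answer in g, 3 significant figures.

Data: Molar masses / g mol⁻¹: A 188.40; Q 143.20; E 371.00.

3110 g

Step 1:
n(J) = 4.190 mol
n(A) = 2410 / 188.40 = 12.79 mol
n/ν for J = 4.190/1 = 4.190
n/ν for A = 12.79/2 = 6.395
Smallest n/ν is J → limiting reagent.
n(B) produced = (3/1) × 4.190 = 12.57 mol
Step 2:
n(B) available = 12.57 mol
n(Q) = 982.3 / 143.20 = 6.860 mol
n/ν for B = 12.57/3 = 4.190
n/ν for Q = 6.860/1 = 6.860
Smallest n/ν is B → limiting reagent.
n(E) = (2/3) × 12.57 = 8.380 mol
mass = 8.380 × 371.00 = 3109 g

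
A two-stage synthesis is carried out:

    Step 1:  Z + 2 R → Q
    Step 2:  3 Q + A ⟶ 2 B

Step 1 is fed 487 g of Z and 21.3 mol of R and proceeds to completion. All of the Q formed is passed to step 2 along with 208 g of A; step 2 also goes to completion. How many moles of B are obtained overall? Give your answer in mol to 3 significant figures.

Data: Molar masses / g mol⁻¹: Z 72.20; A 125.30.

3.32 mol

Step 1:
n(Z) = 487.0 / 72.20 = 6.745 mol
n(R) = 21.30 mol
n/ν for Z = 6.745/1 = 6.745
n/ν for R = 21.30/2 = 10.65
Smallest n/ν is Z → limiting reagent.
n(Q) produced = (1/1) × 6.745 = 6.745 mol
Step 2:
n(Q) available = 6.745 mol
n(A) = 208.0 / 125.30 = 1.660 mol
n/ν for Q = 6.745/3 = 2.248
n/ν for A = 1.660/1 = 1.660
Smallest n/ν is A → limiting reagent.
n(B) = (2/1) × 1.660 = 3.320 mol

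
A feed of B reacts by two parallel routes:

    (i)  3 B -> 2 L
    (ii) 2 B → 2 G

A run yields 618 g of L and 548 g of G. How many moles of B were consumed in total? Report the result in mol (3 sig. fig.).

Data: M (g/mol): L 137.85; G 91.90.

n(L) = 618 / 137.85 = 4.483 mol
n(G) = 548 / 91.90 = 5.963 mol
n(B) via (i) = (3/2)×4.483 = 6.725 mol
n(B) via (ii) = (2/2)×5.963 = 5.963 mol
total n(B) = 6.725 + 5.963 = 12.69 mol

12.7 mol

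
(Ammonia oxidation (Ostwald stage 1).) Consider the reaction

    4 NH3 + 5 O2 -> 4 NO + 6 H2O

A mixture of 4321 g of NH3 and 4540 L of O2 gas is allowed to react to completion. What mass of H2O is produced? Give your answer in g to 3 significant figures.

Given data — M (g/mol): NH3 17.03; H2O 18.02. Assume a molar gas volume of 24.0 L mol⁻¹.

n(NH3) = 4321 / 17.03 = 253.7 mol
n(O2) = 4540 / 24.0 = 189.2 mol
n/ν → NH3: 63.43, O2: 37.84; O2 is limiting.
n(H2O) = (6/5) × 189.2 = 227.0 mol
mass = 227.0 × 18.02 = 4091 g

4090 g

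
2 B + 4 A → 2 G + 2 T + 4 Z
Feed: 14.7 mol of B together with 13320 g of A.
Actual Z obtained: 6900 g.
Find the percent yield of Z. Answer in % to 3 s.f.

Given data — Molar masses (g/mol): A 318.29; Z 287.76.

n(B) = 14.70 mol
n(A) = 13320 / 318.29 = 41.85 mol
n/ν for B = 14.70/2 = 7.350
n/ν for A = 41.85/4 = 10.46
Smallest n/ν is B → limiting reagent.
theoretical n(Z) = (4/2) × 14.70 = 29.40 mol → 8460 g
% yield = 6900 / 8460 × 100 = 81.56 %

81.6 %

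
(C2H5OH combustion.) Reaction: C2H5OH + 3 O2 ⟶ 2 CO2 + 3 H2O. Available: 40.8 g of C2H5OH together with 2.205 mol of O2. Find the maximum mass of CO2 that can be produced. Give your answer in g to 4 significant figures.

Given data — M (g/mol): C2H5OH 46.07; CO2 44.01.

n(C2H5OH) = 40.80 / 46.07 = 0.8856 mol
n(O2) = 2.205 mol
n/ν → C2H5OH: 0.8856, O2: 0.7350; O2 is limiting.
n(CO2) = (2/3) × 2.205 = 1.470 mol
mass = 1.470 × 44.01 = 64.69 g

64.69 g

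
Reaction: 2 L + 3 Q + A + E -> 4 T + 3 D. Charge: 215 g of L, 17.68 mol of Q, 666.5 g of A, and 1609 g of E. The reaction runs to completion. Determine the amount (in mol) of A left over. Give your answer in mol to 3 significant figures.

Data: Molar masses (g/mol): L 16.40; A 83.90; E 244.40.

2.05 mol

n(L) = 215.0 / 16.40 = 13.11 mol
n(Q) = 17.68 mol
n(A) = 666.5 / 83.90 = 7.944 mol
n(E) = 1609 / 244.40 = 6.583 mol
n/ν for L = 13.11/2 = 6.555
n/ν for Q = 17.68/3 = 5.893
n/ν for A = 7.944/1 = 7.944
n/ν for E = 6.583/1 = 6.583
Smallest n/ν is Q → limiting reagent.
A consumed = (1/3) × 17.68 = 5.893 mol
A remaining = 7.944 − 5.893 = 2.051 mol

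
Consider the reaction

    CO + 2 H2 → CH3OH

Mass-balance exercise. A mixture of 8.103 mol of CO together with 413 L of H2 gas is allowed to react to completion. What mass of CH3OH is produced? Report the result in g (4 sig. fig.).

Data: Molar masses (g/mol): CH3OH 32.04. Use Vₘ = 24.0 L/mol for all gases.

259.6 g

n(CO) = 8.103 mol
n(H2) = 413.0 / 24.0 = 17.21 mol
n/ν → CO: 8.103, H2: 8.605; CO is limiting.
n(CH3OH) = (1/1) × 8.103 = 8.103 mol
mass = 8.103 × 32.04 = 259.6 g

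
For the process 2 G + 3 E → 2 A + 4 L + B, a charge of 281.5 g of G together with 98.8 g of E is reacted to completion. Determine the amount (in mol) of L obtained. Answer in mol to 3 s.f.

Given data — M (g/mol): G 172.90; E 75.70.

1.74 mol

n(G) = 281.5 / 172.90 = 1.628 mol
n(E) = 98.80 / 75.70 = 1.305 mol
n/ν for G = 1.628/2 = 0.8140
n/ν for E = 1.305/3 = 0.4350
Smallest n/ν is E → limiting reagent.
n(L) = (4/3) × 1.305 = 1.740 mol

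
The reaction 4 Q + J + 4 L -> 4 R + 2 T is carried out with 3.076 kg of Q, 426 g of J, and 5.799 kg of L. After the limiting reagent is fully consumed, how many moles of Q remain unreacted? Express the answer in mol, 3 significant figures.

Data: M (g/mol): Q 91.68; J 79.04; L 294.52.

n(Q) = 3.076×1000 / 91.68 = 33.55 mol
n(J) = 426.0 / 79.04 = 5.390 mol
n(L) = 5.799×1000 / 294.52 = 19.69 mol
n/ν for Q = 33.55/4 = 8.388
n/ν for J = 5.390/1 = 5.390
n/ν for L = 19.69/4 = 4.923
Smallest n/ν is L → limiting reagent.
Q consumed = (4/4) × 19.69 = 19.69 mol
Q remaining = 33.55 − 19.69 = 13.86 mol

13.9 mol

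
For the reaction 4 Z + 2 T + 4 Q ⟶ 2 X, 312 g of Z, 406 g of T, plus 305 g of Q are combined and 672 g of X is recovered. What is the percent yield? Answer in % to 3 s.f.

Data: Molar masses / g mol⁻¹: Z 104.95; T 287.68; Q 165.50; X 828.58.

88.0 %

n(Z) = 312.0 / 104.95 = 2.973 mol
n(T) = 406.0 / 287.68 = 1.411 mol
n(Q) = 305.0 / 165.50 = 1.843 mol
n/ν → Z: 0.7433, T: 0.7055, Q: 0.4608; Q is limiting.
theoretical n(X) = (2/4) × 1.843 = 0.9215 mol → 763.5 g
% yield = 672 / 763.5 × 100 = 88.02 %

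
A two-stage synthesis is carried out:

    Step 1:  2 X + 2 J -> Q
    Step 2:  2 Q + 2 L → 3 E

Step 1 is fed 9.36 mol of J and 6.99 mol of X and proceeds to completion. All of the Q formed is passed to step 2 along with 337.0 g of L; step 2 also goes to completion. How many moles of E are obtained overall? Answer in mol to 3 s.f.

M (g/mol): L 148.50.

Step 1:
n(J) = 9.360 mol
n(X) = 6.990 mol
n/ν → J: 4.680, X: 3.495; X is limiting.
n(Q) produced = (1/2) × 6.990 = 3.495 mol
Step 2:
n(Q) available = 3.495 mol
n(L) = 337.0 / 148.50 = 2.269 mol
n/ν → Q: 1.748, L: 1.135; L is limiting.
n(E) = (3/2) × 2.269 = 3.404 mol

3.40 mol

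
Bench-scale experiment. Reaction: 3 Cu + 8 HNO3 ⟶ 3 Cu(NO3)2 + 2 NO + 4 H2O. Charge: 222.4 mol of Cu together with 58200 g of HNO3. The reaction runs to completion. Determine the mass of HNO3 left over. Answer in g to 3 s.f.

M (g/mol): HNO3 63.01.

n(Cu) = 222.4 mol
n(HNO3) = 58200 / 63.01 = 923.7 mol
n/ν for Cu = 222.4/3 = 74.13
n/ν for HNO3 = 923.7/8 = 115.5
Smallest n/ν is Cu → limiting reagent.
HNO3 consumed = (8/3) × 222.4 = 593.1 mol
HNO3 remaining = 923.7 − 593.1 = 330.6 mol
mass = 330.6 × 63.01 = 20830 g

20800 g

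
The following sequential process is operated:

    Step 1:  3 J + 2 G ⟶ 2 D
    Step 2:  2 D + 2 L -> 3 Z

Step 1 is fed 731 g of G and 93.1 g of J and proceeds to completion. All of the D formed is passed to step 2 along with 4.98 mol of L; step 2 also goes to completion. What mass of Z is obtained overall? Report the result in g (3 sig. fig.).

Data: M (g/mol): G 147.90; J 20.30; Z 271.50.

Step 1:
n(G) = 731.0 / 147.90 = 4.943 mol
n(J) = 93.10 / 20.30 = 4.586 mol
n/ν for G = 4.943/2 = 2.472
n/ν for J = 4.586/3 = 1.529
Smallest n/ν is J → limiting reagent.
n(D) produced = (2/3) × 4.586 = 3.057 mol
Step 2:
n(D) available = 3.057 mol
n(L) = 4.980 mol
n/ν for D = 3.057/2 = 1.529
n/ν for L = 4.980/2 = 2.490
Smallest n/ν is D → limiting reagent.
n(Z) = (3/2) × 3.057 = 4.586 mol
mass = 4.586 × 271.50 = 1245 g

1250 g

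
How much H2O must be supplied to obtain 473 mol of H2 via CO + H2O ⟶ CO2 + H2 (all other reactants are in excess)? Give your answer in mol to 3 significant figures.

n(H2) = 473.0 mol
n(H2O) = (1/1) × 473.0 = 473.0 mol

473 mol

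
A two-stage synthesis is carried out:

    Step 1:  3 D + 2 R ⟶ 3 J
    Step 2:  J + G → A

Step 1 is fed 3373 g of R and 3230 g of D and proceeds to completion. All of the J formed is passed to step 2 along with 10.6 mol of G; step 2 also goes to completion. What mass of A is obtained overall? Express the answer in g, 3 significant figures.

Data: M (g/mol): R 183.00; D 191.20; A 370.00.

3920 g

Step 1:
n(R) = 3373 / 183.00 = 18.43 mol
n(D) = 3230 / 191.20 = 16.89 mol
n/ν for R = 18.43/2 = 9.215
n/ν for D = 16.89/3 = 5.630
Smallest n/ν is D → limiting reagent.
n(J) produced = (3/3) × 16.89 = 16.89 mol
Step 2:
n(J) available = 16.89 mol
n(G) = 10.60 mol
n/ν for J = 16.89/1 = 16.89
n/ν for G = 10.60/1 = 10.60
Smallest n/ν is G → limiting reagent.
n(A) = (1/1) × 10.60 = 10.60 mol
mass = 10.60 × 370.00 = 3922 g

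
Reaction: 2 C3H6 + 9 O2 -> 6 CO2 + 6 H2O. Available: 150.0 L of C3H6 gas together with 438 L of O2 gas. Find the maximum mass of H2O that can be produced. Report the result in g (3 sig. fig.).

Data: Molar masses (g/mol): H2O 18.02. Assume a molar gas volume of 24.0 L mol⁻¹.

219 g

n(C3H6) = 150.0 / 24.0 = 6.250 mol
n(O2) = 438.0 / 24.0 = 18.25 mol
n/ν for C3H6 = 6.250/2 = 3.125
n/ν for O2 = 18.25/9 = 2.028
Smallest n/ν is O2 → limiting reagent.
n(H2O) = (6/9) × 18.25 = 12.17 mol
mass = 12.17 × 18.02 = 219.3 g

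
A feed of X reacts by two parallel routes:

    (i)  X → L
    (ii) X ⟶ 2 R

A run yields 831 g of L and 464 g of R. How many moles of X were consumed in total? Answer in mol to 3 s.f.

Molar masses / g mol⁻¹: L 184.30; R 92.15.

7.03 mol

n(L) = 831 / 184.30 = 4.509 mol
n(R) = 464 / 92.15 = 5.035 mol
n(X) via (i) = (1/1)×4.509 = 4.509 mol
n(X) via (ii) = (1/2)×5.035 = 2.518 mol
total n(X) = 4.509 + 2.518 = 7.027 mol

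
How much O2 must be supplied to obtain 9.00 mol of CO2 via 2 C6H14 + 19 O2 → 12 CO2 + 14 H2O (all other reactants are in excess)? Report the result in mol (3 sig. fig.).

14.3 mol

n(CO2) = 9.000 mol
n(O2) = (19/12) × 9.000 = 14.25 mol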